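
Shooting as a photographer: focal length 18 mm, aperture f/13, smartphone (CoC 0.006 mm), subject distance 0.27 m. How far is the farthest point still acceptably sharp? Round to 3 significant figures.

287 mm

Hyperfocal distance H = f²/(N·c) + f = 18²/(13 × 0.006) + 18 = 324/0.078 + 18 ≈ 4171.8 mm ≈ 4.172 m.
Far limit Df = s·(H − f)/(H − s) = 270 × (4171.8 − 18) / (4171.8 − 270) = 270 × 4153.8 / 3901.8 ≈ 287.44 mm.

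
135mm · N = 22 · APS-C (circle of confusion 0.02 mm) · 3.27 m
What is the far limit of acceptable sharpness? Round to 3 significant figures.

Hyperfocal distance H = f²/(N·c) + f = 135²/(22 × 0.02) + 135 = 18225/0.44 + 135 ≈ 41555.5 mm ≈ 41.56 m.
Far limit Df = s·(H − f)/(H − s) = 3270 × (41555.5 − 135) / (41555.5 − 3270) = 3270 × 41420.5 / 38285.5 ≈ 3537.8 mm ≈ 3.54 m.

3.54 m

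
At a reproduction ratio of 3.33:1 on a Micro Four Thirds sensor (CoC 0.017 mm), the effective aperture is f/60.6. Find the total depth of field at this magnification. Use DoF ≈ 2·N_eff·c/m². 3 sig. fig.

0.186 mm

At magnification m, DoF ≈ 2·N_eff·c/m² = 2 × 60.6 × 0.017 / 3.33² = 2.06 / 11.09 ≈ 0.186 mm.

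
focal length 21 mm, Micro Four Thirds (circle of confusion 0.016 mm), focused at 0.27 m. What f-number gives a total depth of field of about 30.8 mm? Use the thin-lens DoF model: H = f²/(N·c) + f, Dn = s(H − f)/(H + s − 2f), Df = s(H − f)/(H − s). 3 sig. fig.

Write h = H − f = f²/(N·c). The thin-lens limits are Dn = s·h/(h + (s−f)) and Df = s·h/(h − (s−f)), so DoF = Df − Dn = 2·s·(s−f)·h / (h² − (s−f)²).
That is a quadratic in h: DoF·h² − 2·s·(s−f)·h − DoF·(s−f)² = 0 ⇒ h = (s−f)·(s + √(s² + DoF²)) / DoF = 249 × (270 + √(270² + 30.8²)) / 30.8 = 249 × (270 + 271.751) / 30.8 ≈ 4379.7 mm.
Then N = f²/(c·h) = 21² / (0.016 × 4379.7) = 441 / 70.076 ≈ 6.29.

f/6.29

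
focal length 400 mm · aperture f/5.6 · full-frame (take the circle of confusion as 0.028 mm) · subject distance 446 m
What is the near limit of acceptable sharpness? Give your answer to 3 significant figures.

Hyperfocal distance H = f²/(N·c) + f = 400²/(5.6 × 0.028) + 400 = 160000/0.1568 + 400 ≈ 1020808.2 mm ≈ 1021 m.
Near limit Dn = s·(H − f)/(H + s − 2f) = 446000 × (1020808.2 − 400) / (1020808.2 + 446000 − 2 × 400) = 446000 × 1020408.2 / 1466008.2 ≈ 310436 mm ≈ 310 m.

310 m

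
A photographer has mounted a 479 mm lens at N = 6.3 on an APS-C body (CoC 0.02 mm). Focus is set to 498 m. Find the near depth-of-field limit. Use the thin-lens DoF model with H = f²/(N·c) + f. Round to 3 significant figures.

Hyperfocal distance H = f²/(N·c) + f = 479²/(6.3 × 0.02) + 479 = 229441/0.126 + 479 ≈ 1821439.3 mm ≈ 1821 m.
Near limit Dn = s·(H − f)/(H + s − 2f) = 498000 × (1821439.3 − 479) / (1821439.3 + 498000 − 2 × 479) = 498000 × 1820960.3 / 2318481.3 ≈ 391135 mm ≈ 391 m.

391 m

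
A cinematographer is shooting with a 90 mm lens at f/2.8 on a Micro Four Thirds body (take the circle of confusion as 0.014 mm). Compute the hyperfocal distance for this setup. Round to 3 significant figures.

207 m

Hyperfocal distance H = f²/(N·c) + f = 90²/(2.8 × 0.014) + 90 = 8100/0.0392 + 90 ≈ 206722.7 mm ≈ 207 m.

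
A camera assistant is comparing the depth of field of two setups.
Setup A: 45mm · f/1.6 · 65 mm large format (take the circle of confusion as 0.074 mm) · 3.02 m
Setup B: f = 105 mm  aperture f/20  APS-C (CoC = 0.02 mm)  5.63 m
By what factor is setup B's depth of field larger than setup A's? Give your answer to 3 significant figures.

Setup A: H = 45²/(1.6×0.074) + 45 ≈ 17148.0 mm; DoF = Df − Dn = 3655.9 − 2572.5 ≈ 1083.4 mm.
Setup B: H = 105²/(20×0.02) + 105 ≈ 27667.5 mm; DoF = Df − Dn = 7041.5 − 4689.9 ≈ 2351.6 mm.
Ratio = 2351.6 / 1083.4 ≈ 2.17.

2.17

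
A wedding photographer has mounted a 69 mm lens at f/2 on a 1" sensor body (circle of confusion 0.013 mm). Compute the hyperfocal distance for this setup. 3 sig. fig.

Hyperfocal distance H = f²/(N·c) + f = 69²/(2 × 0.013) + 69 = 4761/0.026 + 69 ≈ 183184.4 mm ≈ 183 m.

183 m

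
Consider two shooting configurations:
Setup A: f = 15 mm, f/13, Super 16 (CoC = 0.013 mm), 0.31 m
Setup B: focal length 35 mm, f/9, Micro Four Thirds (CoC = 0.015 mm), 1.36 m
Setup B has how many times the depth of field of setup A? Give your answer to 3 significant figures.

2.81

Setup A: H = 15²/(13×0.013) + 15 ≈ 1346.4 mm; DoF = Df − Dn = 398.24 − 253.77 ≈ 144.47 mm.
Setup B: H = 35²/(9×0.015) + 35 ≈ 9109.1 mm; DoF = Df − Dn = 1592.54 − 1186.72 ≈ 405.82 mm.
Ratio = 405.82 / 144.47 ≈ 2.81.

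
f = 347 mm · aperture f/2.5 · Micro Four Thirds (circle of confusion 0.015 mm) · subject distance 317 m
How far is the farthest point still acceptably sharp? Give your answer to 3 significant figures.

352 m

Hyperfocal distance H = f²/(N·c) + f = 347²/(2.5 × 0.015) + 347 = 120409/0.0375 + 347 ≈ 3211253.7 mm ≈ 3211 m.
Far limit Df = s·(H − f)/(H − s) = 317000 × (3211253.7 − 347) / (3211253.7 − 317000) = 317000 × 3210906.7 / 2894253.7 ≈ 351682 mm ≈ 352 m.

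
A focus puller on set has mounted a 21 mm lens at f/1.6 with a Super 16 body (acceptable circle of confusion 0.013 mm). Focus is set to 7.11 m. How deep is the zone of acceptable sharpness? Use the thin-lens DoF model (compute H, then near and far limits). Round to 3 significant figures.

Hyperfocal distance H = f²/(N·c) + f = 21²/(1.6 × 0.013) + 21 = 441/0.0208 + 21 ≈ 21222.9 mm ≈ 21.22 m.
Near limit Dn = s·(H − f)/(H + s − 2f) = 7110 × (21222.9 − 21) / (21222.9 + 7110 − 2 × 21) = 7110 × 21201.9 / 28290.9 ≈ 5328.4 mm.
Far limit Df = s·(H − f)/(H − s) = 7110 × (21222.9 − 21) / (21222.9 − 7110) = 7110 × 21201.9 / 14112.9 ≈ 10681.4 mm.
Depth of field = Df − Dn = 10681.4 − 5328.4 ≈ 5353.0 mm ≈ 5.35 m.

5.35 m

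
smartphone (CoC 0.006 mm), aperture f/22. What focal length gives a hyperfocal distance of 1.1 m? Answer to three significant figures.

12.0 mm

From H = f²/(N·c) + f, with f ≪ H: f ≈ √(H·N·c) = √(1100 × 22 × 0.006) = √145.20 ≈ 12.05 mm.
Exact: f² + N·c·f − N·c·H = 0 ⇒ f = (−N·c + √((N·c)² + 4·N·c·H))/2 = (−0.132 + √580.82)/2 ≈ 11.984 mm ≈ 12.0 mm.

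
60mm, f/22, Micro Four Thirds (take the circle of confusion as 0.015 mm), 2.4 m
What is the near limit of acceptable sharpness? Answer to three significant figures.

Hyperfocal distance H = f²/(N·c) + f = 60²/(22 × 0.015) + 60 = 3600/0.33 + 60 ≈ 10969.1 mm ≈ 10.97 m.
Near limit Dn = s·(H − f)/(H + s − 2f) = 2400 × (10969.1 − 60) / (10969.1 + 2400 − 2 × 60) = 2400 × 10909.1 / 13249.1 ≈ 1976.1 mm ≈ 1.98 m.

1.98 m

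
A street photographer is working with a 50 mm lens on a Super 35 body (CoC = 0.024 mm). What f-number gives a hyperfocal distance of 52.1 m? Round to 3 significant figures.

Rearrange H = f²/(N·c) + f for N: N = f² / ((H − f)·c).
N = 50² / ((52100 − 50) × 0.024) = 2500 / 1249 ≈ 2.00.

f/2.00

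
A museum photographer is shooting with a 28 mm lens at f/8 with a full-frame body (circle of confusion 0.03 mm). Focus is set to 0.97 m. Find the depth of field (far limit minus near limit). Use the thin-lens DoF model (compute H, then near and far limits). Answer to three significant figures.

Hyperfocal distance H = f²/(N·c) + f = 28²/(8 × 0.03) + 28 = 784/0.24 + 28 ≈ 3294.7 mm ≈ 3.295 m.
Near limit Dn = s·(H − f)/(H + s − 2f) = 970 × (3294.7 − 28) / (3294.7 + 970 − 2 × 28) = 970 × 3266.7 / 4208.7 ≈ 752.89 mm.
Far limit Df = s·(H − f)/(H − s) = 970 × (3294.7 − 28) / (3294.7 − 970) = 970 × 3266.7 / 2324.7 ≈ 1363.06 mm.
Depth of field = Df − Dn = 1363.06 − 752.89 ≈ 610.17 mm ≈ 0.610 m.

0.610 m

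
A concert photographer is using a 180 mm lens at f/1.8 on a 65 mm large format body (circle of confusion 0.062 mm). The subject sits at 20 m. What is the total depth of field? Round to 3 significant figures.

Hyperfocal distance H = f²/(N·c) + f = 180²/(1.8 × 0.062) + 180 = 32400/0.1116 + 180 ≈ 290502.6 mm ≈ 290.5 m.
Near limit Dn = s·(H − f)/(H + s − 2f) = 20000 × (290502.6 − 180) / (290502.6 + 20000 − 2 × 180) = 20000 × 290322.6 / 310142.6 ≈ 18721.9 mm.
Far limit Df = s·(H − f)/(H − s) = 20000 × (290502.6 − 180) / (290502.6 − 20000) = 20000 × 290322.6 / 270502.6 ≈ 21465.4 mm.
Depth of field = Df − Dn = 21465.4 − 18721.9 ≈ 2743.5 mm ≈ 2.74 m.

2.74 m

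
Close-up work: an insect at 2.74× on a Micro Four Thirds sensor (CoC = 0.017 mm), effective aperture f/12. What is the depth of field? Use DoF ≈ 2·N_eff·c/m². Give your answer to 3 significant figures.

0.0543 mm

At magnification m, DoF ≈ 2·N_eff·c/m² = 2 × 12 × 0.017 / 2.74² = 0.408 / 7.508 ≈ 0.0543 mm.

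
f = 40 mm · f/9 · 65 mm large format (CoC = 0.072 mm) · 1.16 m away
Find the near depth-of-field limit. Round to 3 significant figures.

0.798 m

Hyperfocal distance H = f²/(N·c) + f = 40²/(9 × 0.072) + 40 = 1600/0.648 + 40 ≈ 2509.1 mm ≈ 2.509 m.
Near limit Dn = s·(H − f)/(H + s − 2f) = 1160 × (2509.1 − 40) / (2509.1 + 1160 − 2 × 40) = 1160 × 2469.1 / 3589.1 ≈ 798.02 mm ≈ 0.798 m.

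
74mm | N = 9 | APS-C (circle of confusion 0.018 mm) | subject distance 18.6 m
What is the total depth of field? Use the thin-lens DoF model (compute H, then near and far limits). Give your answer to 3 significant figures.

29.1 m

Hyperfocal distance H = f²/(N·c) + f = 74²/(9 × 0.018) + 74 = 5476/0.162 + 74 ≈ 33876.5 mm ≈ 33.88 m.
Near limit Dn = s·(H − f)/(H + s − 2f) = 18600 × (33876.5 − 74) / (33876.5 + 18600 − 2 × 74) = 18600 × 33802.5 / 52328.5 ≈ 12015 mm.
Far limit Df = s·(H − f)/(H − s) = 18600 × (33876.5 − 74) / (33876.5 − 18600) = 18600 × 33802.5 / 15276.5 ≈ 41156 mm.
Depth of field = Df − Dn = 41156 − 12015 ≈ 29141 mm ≈ 29.1 m.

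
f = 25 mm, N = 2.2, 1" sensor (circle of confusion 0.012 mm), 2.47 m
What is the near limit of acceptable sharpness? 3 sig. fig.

2.24 m

Hyperfocal distance H = f²/(N·c) + f = 25²/(2.2 × 0.012) + 25 = 625/0.0264 + 25 ≈ 23699.2 mm ≈ 23.70 m.
Near limit Dn = s·(H − f)/(H + s − 2f) = 2470 × (23699.2 − 25) / (23699.2 + 2470 − 2 × 25) = 2470 × 23674.2 / 26119.2 ≈ 2238.8 mm ≈ 2.24 m.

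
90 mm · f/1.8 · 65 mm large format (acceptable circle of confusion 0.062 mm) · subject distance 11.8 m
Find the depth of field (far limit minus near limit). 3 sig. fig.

Hyperfocal distance H = f²/(N·c) + f = 90²/(1.8 × 0.062) + 90 = 8100/0.1116 + 90 ≈ 72670.6 mm ≈ 72.67 m.
Near limit Dn = s·(H − f)/(H + s − 2f) = 11800 × (72670.6 − 90) / (72670.6 + 11800 − 2 × 90) = 11800 × 72580.6 / 84290.6 ≈ 10160.7 mm.
Far limit Df = s·(H − f)/(H − s) = 11800 × (72670.6 − 90) / (72670.6 − 11800) = 11800 × 72580.6 / 60870.6 ≈ 14070.0 mm.
Depth of field = Df − Dn = 14070.0 − 10160.7 ≈ 3909.3 mm ≈ 3.91 m.

3.91 m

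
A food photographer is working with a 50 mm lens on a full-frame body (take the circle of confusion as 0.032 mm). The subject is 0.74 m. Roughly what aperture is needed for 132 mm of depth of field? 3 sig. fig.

f/10

Write h = H − f = f²/(N·c). The thin-lens limits are Dn = s·h/(h + (s−f)) and Df = s·h/(h − (s−f)), so DoF = Df − Dn = 2·s·(s−f)·h / (h² − (s−f)²).
That is a quadratic in h: DoF·h² − 2·s·(s−f)·h − DoF·(s−f)² = 0 ⇒ h = (s−f)·(s + √(s² + DoF²)) / DoF = 690 × (740 + √(740² + 132²)) / 132 = 690 × (740 + 751.681) / 132 ≈ 7797.4 mm.
Then N = f²/(c·h) = 50² / (0.032 × 7797.4) = 2500 / 249.52 ≈ 10.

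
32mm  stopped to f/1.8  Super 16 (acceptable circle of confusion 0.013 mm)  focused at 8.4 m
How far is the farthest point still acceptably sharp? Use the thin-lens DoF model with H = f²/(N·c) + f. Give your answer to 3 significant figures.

10.4 m

Hyperfocal distance H = f²/(N·c) + f = 32²/(1.8 × 0.013) + 32 = 1024/0.0234 + 32 ≈ 43792.7 mm ≈ 43.79 m.
Far limit Df = s·(H − f)/(H − s) = 8400 × (43792.7 − 32) / (43792.7 − 8400) = 8400 × 43760.7 / 35392.7 ≈ 10386 mm ≈ 10.4 m.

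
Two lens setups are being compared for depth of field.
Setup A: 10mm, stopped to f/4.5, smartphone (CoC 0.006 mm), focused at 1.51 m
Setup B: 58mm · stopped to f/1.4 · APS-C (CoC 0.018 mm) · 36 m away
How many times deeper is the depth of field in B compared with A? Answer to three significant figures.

Setup A: H = 10²/(4.5×0.006) + 10 ≈ 3713.7 mm; DoF = Df − Dn = 2537.8 − 1074.7 ≈ 1463.1 mm.
Setup B: H = 58²/(1.4×0.018) + 58 ≈ 133550.1 mm; DoF = Df − Dn = 49264 − 28363 ≈ 20901 mm.
Ratio = 20901 / 1463.1 ≈ 14.3.

14.3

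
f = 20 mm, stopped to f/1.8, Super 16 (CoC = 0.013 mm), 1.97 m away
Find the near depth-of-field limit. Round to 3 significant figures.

1.77 m

Hyperfocal distance H = f²/(N·c) + f = 20²/(1.8 × 0.013) + 20 = 400/0.0234 + 20 ≈ 17114.0 mm ≈ 17.11 m.
Near limit Dn = s·(H − f)/(H + s − 2f) = 1970 × (17114.0 − 20) / (17114.0 + 1970 − 2 × 20) = 1970 × 17094.0 / 19044.0 ≈ 1768.3 mm ≈ 1.77 m.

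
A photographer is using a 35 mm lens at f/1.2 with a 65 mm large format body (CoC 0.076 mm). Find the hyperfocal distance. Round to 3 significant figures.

Hyperfocal distance H = f²/(N·c) + f = 35²/(1.2 × 0.076) + 35 = 1225/0.0912 + 35 ≈ 13467.0 mm ≈ 13.5 m.

13.5 m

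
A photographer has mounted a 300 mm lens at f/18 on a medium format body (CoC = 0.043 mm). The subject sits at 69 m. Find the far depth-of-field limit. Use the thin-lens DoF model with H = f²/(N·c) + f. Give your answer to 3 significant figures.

Hyperfocal distance H = f²/(N·c) + f = 300²/(18 × 0.043) + 300 = 90000/0.774 + 300 ≈ 116579.1 mm ≈ 116.6 m.
Far limit Df = s·(H − f)/(H − s) = 69000 × (116579.1 − 300) / (116579.1 − 69000) = 69000 × 116279.1 / 47579.1 ≈ 168630 mm ≈ 169 m.

169 m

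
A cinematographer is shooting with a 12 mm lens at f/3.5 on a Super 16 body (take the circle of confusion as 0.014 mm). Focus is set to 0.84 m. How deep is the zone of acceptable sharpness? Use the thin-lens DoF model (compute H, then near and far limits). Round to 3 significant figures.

Hyperfocal distance H = f²/(N·c) + f = 12²/(3.5 × 0.014) + 12 = 144/0.049 + 12 ≈ 2950.8 mm ≈ 2.951 m.
Near limit Dn = s·(H − f)/(H + s − 2f) = 840 × (2950.8 − 12) / (2950.8 + 840 − 2 × 12) = 840 × 2938.8 / 3766.8 ≈ 655.35 mm.
Far limit Df = s·(H − f)/(H − s) = 840 × (2950.8 − 12) / (2950.8 − 840) = 840 × 2938.8 / 2110.8 ≈ 1169.51 mm.
Depth of field = Df − Dn = 1169.51 − 655.35 ≈ 514.16 mm ≈ 0.514 m.

0.514 m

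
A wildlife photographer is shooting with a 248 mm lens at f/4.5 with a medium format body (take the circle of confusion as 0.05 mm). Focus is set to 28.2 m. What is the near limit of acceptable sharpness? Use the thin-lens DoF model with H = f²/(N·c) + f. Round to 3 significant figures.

Hyperfocal distance H = f²/(N·c) + f = 248²/(4.5 × 0.05) + 248 = 61504/0.225 + 248 ≈ 273599.1 mm ≈ 273.6 m.
Near limit Dn = s·(H − f)/(H + s − 2f) = 28200 × (273599.1 − 248) / (273599.1 + 28200 − 2 × 248) = 28200 × 273351.1 / 301303.1 ≈ 25584 mm ≈ 25.6 m.

25.6 m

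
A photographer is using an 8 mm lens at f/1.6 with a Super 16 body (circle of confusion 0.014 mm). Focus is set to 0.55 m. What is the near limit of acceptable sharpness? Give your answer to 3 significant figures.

Hyperfocal distance H = f²/(N·c) + f = 8²/(1.6 × 0.014) + 8 = 64/0.0224 + 8 ≈ 2865.1 mm ≈ 2.865 m.
Near limit Dn = s·(H − f)/(H + s − 2f) = 550 × (2865.1 − 8) / (2865.1 + 550 − 2 × 8) = 550 × 2857.1 / 3399.1 ≈ 462.30 mm.

462 mm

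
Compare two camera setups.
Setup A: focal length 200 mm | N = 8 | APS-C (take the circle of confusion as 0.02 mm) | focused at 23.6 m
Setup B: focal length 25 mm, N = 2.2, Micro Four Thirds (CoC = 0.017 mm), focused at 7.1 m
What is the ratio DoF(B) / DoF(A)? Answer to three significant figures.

Setup A: H = 200²/(8×0.02) + 200 ≈ 250200.0 mm; DoF = Df − Dn = 26037.1 − 21580.1 ≈ 4457.0 mm.
Setup B: H = 25²/(2.2×0.017) + 25 ≈ 16736.2 mm; DoF = Df − Dn = 12312.9 − 4988.2 ≈ 7324.7 mm.
Ratio = 7324.7 / 4457.0 ≈ 1.64.

1.64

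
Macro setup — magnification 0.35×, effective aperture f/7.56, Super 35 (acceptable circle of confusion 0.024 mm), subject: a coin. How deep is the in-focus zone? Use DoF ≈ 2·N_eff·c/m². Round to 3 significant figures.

At magnification m, DoF ≈ 2·N_eff·c/m² = 2 × 7.56 × 0.024 / 0.35² = 0.3629 / 0.1225 ≈ 2.96 mm.

2.96 mm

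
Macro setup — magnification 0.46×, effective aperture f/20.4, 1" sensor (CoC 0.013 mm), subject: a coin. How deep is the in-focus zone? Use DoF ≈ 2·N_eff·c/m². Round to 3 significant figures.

At magnification m, DoF ≈ 2·N_eff·c/m² = 2 × 20.4 × 0.013 / 0.46² = 0.5304 / 0.2116 ≈ 2.51 mm.

2.51 mm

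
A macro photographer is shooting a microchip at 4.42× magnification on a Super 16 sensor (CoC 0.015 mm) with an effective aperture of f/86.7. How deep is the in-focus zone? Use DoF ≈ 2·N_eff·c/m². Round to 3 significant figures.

0.133 mm

At magnification m, DoF ≈ 2·N_eff·c/m² = 2 × 86.7 × 0.015 / 4.42² = 2.601 / 19.54 ≈ 0.133 mm.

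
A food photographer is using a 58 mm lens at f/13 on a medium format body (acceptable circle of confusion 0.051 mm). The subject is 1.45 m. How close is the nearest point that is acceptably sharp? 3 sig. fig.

1.14 m

Hyperfocal distance H = f²/(N·c) + f = 58²/(13 × 0.051) + 58 = 3364/0.663 + 58 ≈ 5131.9 mm ≈ 5.132 m.
Near limit Dn = s·(H − f)/(H + s − 2f) = 1450 × (5131.9 − 58) / (5131.9 + 1450 − 2 × 58) = 1450 × 5073.9 / 6465.9 ≈ 1137.8 mm ≈ 1.14 m.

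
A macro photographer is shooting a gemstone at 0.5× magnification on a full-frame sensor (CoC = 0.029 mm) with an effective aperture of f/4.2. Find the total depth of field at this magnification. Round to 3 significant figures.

At magnification m, DoF ≈ 2·N_eff·c/m² = 2 × 4.2 × 0.029 / 0.5² = 0.2436 / 0.25 ≈ 0.974 mm.

0.974 mm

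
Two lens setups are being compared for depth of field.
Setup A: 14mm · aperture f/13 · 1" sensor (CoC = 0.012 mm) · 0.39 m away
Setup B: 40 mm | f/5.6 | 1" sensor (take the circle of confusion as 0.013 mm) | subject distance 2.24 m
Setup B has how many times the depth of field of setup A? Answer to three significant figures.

1.77

Setup A: H = 14²/(13×0.012) + 14 ≈ 1270.4 mm; DoF = Df − Dn = 556.56 − 300.17 ≈ 256.39 mm.
Setup B: H = 40²/(5.6×0.013) + 40 ≈ 22018.0 mm; DoF = Df − Dn = 2489.17 − 2036.18 ≈ 452.99 mm.
Ratio = 452.99 / 256.39 ≈ 1.77.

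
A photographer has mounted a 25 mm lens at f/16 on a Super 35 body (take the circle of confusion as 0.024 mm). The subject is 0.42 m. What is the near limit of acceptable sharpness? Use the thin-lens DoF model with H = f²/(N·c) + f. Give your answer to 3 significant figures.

338 mm

Hyperfocal distance H = f²/(N·c) + f = 25²/(16 × 0.024) + 25 = 625/0.384 + 25 ≈ 1652.6 mm ≈ 1.653 m.
Near limit Dn = s·(H − f)/(H + s − 2f) = 420 × (1652.6 − 25) / (1652.6 + 420 − 2 × 25) = 420 × 1627.6 / 2022.6 ≈ 337.98 mm.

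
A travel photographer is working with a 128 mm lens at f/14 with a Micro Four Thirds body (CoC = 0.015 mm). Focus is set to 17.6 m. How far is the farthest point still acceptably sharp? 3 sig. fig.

22.7 m

Hyperfocal distance H = f²/(N·c) + f = 128²/(14 × 0.015) + 128 = 16384/0.21 + 128 ≈ 78147.0 mm ≈ 78.15 m.
Far limit Df = s·(H − f)/(H − s) = 17600 × (78147.0 − 128) / (78147.0 − 17600) = 17600 × 78019.0 / 60547.0 ≈ 22679 mm ≈ 22.7 m.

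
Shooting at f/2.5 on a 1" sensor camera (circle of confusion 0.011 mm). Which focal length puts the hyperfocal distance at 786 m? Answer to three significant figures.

147 mm

From H = f²/(N·c) + f, with f ≪ H: f ≈ √(H·N·c) = √(786000 × 2.5 × 0.011) = √21615 ≈ 147.0 mm.
The +f correction barely moves this — solving exactly, f² + N·c·f − N·c·H = 0 ⇒ f = (−N·c + √((N·c)² + 4·N·c·H))/2 = (−0.0275 + √86460)/2 ≈ 147.01 mm, so f ≈ 147 mm.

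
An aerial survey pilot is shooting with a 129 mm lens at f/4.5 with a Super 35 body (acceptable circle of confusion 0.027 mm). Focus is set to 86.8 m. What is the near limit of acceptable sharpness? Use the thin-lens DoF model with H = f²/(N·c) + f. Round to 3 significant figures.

53.2 m

Hyperfocal distance H = f²/(N·c) + f = 129²/(4.5 × 0.027) + 129 = 16641/0.1215 + 129 ≈ 137092.0 mm ≈ 137.1 m.
Near limit Dn = s·(H − f)/(H + s − 2f) = 86800 × (137092.0 − 129) / (137092.0 + 86800 − 2 × 129) = 86800 × 136963.0 / 223634.0 ≈ 53160 mm ≈ 53.2 m.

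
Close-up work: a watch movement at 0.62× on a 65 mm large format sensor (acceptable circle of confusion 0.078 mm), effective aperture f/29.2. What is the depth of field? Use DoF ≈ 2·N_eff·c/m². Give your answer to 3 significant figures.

11.9 mm

At magnification m, DoF ≈ 2·N_eff·c/m² = 2 × 29.2 × 0.078 / 0.62² = 4.555 / 0.3844 ≈ 11.9 mm.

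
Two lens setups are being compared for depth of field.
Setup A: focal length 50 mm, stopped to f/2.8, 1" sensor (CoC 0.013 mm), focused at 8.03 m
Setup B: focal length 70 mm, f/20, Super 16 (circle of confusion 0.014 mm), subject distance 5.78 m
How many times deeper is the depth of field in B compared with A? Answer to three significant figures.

Setup A: H = 50²/(2.8×0.013) + 50 ≈ 68731.3 mm; DoF = Df − Dn = 9085.7 − 7194.1 ≈ 1891.6 mm.
Setup B: H = 70²/(20×0.014) + 70 ≈ 17570.0 mm; DoF = Df − Dn = 8579.3 − 4358.0 ≈ 4221.3 mm.
Ratio = 4221.3 / 1891.6 ≈ 2.23.

2.23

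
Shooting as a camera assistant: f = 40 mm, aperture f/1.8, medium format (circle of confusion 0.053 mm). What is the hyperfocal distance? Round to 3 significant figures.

Hyperfocal distance H = f²/(N·c) + f = 40²/(1.8 × 0.053) + 40 = 1600/0.0954 + 40 ≈ 16811.5 mm ≈ 16.8 m.

16.8 m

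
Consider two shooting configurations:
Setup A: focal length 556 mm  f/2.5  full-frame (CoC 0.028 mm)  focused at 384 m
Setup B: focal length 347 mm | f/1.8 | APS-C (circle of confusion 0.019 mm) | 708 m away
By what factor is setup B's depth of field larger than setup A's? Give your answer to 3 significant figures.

Setup A: H = 556²/(2.5×0.028) + 556 ≈ 4416784.6 mm; DoF = Df − Dn = 420511 − 353322 ≈ 67189 mm.
Setup B: H = 347²/(1.8×0.019) + 347 ≈ 3521078.0 mm; DoF = Df − Dn = 886103 − 589511 ≈ 296592 mm.
Ratio = 296592 / 67189 ≈ 4.41.

4.41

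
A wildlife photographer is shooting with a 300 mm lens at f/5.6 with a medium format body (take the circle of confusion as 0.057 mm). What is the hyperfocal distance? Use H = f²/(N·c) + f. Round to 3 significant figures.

282 m

Hyperfocal distance H = f²/(N·c) + f = 300²/(5.6 × 0.057) + 300 = 90000/0.3192 + 300 ≈ 282254.9 mm ≈ 282 m.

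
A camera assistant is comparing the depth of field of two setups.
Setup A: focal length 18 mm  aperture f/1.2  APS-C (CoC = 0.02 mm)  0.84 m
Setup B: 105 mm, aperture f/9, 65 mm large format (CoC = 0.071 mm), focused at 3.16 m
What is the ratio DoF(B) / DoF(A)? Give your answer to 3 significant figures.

11.3

Setup A: H = 18²/(1.2×0.02) + 18 ≈ 13518.0 mm; DoF = Df − Dn = 894.46 − 791.79 ≈ 102.67 mm.
Setup B: H = 105²/(9×0.071) + 105 ≈ 17358.5 mm; DoF = Df − Dn = 3839.9 − 2684.6 ≈ 1155.3 mm.
Ratio = 1155.3 / 102.67 ≈ 11.3.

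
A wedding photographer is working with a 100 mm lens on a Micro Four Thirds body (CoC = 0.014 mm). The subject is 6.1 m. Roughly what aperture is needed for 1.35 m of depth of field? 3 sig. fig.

f/13

Write h = H − f = f²/(N·c). The thin-lens limits are Dn = s·h/(h + (s−f)) and Df = s·h/(h − (s−f)), so DoF = Df − Dn = 2·s·(s−f)·h / (h² − (s−f)²).
That is a quadratic in h: DoF·h² − 2·s·(s−f)·h − DoF·(s−f)² = 0 ⇒ h = (s−f)·(s + √(s² + DoF²)) / DoF = 6000 × (6100 + √(6100² + 1350²)) / 1350 = 6000 × (6100 + 6247.60) / 1350 ≈ 54878 mm.
Then N = f²/(c·h) = 100² / (0.014 × 54878) = 10000 / 768.30 ≈ 13.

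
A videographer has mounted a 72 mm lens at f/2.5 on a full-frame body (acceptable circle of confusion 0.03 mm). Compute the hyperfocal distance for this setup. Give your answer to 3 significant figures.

Hyperfocal distance H = f²/(N·c) + f = 72²/(2.5 × 0.03) + 72 = 5184/0.075 + 72 ≈ 69192.0 mm ≈ 69.2 m.

69.2 m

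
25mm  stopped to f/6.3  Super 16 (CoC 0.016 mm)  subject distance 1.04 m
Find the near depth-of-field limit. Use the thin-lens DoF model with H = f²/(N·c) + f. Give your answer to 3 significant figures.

0.894 m

Hyperfocal distance H = f²/(N·c) + f = 25²/(6.3 × 0.016) + 25 = 625/0.1008 + 25 ≈ 6225.4 mm ≈ 6.225 m.
Near limit Dn = s·(H − f)/(H + s − 2f) = 1040 × (6225.4 − 25) / (6225.4 + 1040 − 2 × 25) = 1040 × 6200.4 / 7215.4 ≈ 893.70 mm ≈ 0.894 m.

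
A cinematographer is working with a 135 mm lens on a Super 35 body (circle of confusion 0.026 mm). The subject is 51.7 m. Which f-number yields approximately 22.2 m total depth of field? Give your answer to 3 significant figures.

f/2.80

Write h = H − f = f²/(N·c). The thin-lens limits are Dn = s·h/(h + (s−f)) and Df = s·h/(h − (s−f)), so DoF = Df − Dn = 2·s·(s−f)·h / (h² − (s−f)²).
That is a quadratic in h: DoF·h² − 2·s·(s−f)·h − DoF·(s−f)² = 0 ⇒ h = (s−f)·(s + √(s² + DoF²)) / DoF = 51565 × (51700 + √(51700² + 22200²)) / 22200 = 51565 × (51700 + 56264.8) / 22200 ≈ 250775 mm.
Then N = f²/(c·h) = 135² / (0.026 × 250775) = 18225 / 6520.2 ≈ 2.80.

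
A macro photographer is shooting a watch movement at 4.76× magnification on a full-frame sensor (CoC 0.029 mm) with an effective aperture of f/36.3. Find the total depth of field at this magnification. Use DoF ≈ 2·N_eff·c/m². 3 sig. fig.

0.0929 mm

At magnification m, DoF ≈ 2·N_eff·c/m² = 2 × 36.3 × 0.029 / 4.76² = 2.105 / 22.66 ≈ 0.0929 mm.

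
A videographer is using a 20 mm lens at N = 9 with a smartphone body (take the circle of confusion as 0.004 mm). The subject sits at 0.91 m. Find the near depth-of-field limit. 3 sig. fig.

0.843 m

Hyperfocal distance H = f²/(N·c) + f = 20²/(9 × 0.004) + 20 = 400/0.036 + 20 ≈ 11131.1 mm ≈ 11.13 m.
Near limit Dn = s·(H − f)/(H + s − 2f) = 910 × (11131.1 − 20) / (11131.1 + 910 − 2 × 20) = 910 × 11111.1 / 12001.1 ≈ 842.51 mm ≈ 0.843 m.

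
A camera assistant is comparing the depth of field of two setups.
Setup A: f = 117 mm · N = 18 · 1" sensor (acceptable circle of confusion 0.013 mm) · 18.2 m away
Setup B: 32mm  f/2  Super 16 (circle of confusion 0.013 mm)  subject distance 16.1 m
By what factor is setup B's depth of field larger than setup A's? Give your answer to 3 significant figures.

Setup A: H = 117²/(18×0.013) + 117 ≈ 58617.0 mm; DoF = Df − Dn = 26343 − 13903 ≈ 12440 mm.
Setup B: H = 32²/(2×0.013) + 32 ≈ 39416.6 mm; DoF = Df − Dn = 27195 − 11435 ≈ 15760 mm.
Ratio = 15760 / 12440 ≈ 1.27.

1.27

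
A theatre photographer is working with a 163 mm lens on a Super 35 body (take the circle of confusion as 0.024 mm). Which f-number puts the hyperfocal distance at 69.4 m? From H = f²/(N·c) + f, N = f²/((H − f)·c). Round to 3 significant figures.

Rearrange H = f²/(N·c) + f for N: N = f² / ((H − f)·c).
N = 163² / ((69400 − 163) × 0.024) = 26569 / 1662 ≈ 16.

f/16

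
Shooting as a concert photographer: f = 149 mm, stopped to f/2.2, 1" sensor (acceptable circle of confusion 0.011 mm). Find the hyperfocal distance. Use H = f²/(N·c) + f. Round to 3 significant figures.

918 m

Hyperfocal distance H = f²/(N·c) + f = 149²/(2.2 × 0.011) + 149 = 22201/0.0242 + 149 ≈ 917545.7 mm ≈ 918 m.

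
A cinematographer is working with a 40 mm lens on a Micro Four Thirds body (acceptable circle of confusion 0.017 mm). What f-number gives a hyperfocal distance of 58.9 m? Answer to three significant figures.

Rearrange H = f²/(N·c) + f for N: N = f² / ((H − f)·c).
N = 40² / ((58900 − 40) × 0.017) = 1600 / 1001 ≈ 1.60.

f/1.60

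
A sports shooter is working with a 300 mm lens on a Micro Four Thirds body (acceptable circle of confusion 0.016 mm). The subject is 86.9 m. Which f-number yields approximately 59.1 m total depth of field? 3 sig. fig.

Write h = H − f = f²/(N·c). The thin-lens limits are Dn = s·h/(h + (s−f)) and Df = s·h/(h − (s−f)), so DoF = Df − Dn = 2·s·(s−f)·h / (h² − (s−f)²).
That is a quadratic in h: DoF·h² − 2·s·(s−f)·h − DoF·(s−f)² = 0 ⇒ h = (s−f)·(s + √(s² + DoF²)) / DoF = 86600 × (86900 + √(86900² + 59100²)) / 59100 = 86600 × (86900 + 105092) / 59100 ≈ 281329 mm.
Then N = f²/(c·h) = 300² / (0.016 × 281329) = 90000 / 4501.3 ≈ 20.

f/20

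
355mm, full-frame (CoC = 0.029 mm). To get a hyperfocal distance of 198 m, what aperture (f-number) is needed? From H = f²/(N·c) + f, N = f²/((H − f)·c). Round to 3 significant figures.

f/22

Rearrange H = f²/(N·c) + f for N: N = f² / ((H − f)·c).
N = 355² / ((198000 − 355) × 0.029) = 126025 / 5732 ≈ 22.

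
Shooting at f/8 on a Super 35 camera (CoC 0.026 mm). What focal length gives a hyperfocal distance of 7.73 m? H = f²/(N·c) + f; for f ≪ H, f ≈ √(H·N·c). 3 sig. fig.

From H = f²/(N·c) + f, with f ≪ H: f ≈ √(H·N·c) = √(7730 × 8 × 0.026) = √1607.8 ≈ 40.10 mm.
Exact: f² + N·c·f − N·c·H = 0 ⇒ f = (−N·c + √((N·c)² + 4·N·c·H))/2 = (−0.208 + √6431.4)/2 ≈ 39.994 mm ≈ 40.0 mm.

40.0 mm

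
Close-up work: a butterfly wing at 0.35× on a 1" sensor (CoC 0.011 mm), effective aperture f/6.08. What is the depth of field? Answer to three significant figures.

At magnification m, DoF ≈ 2·N_eff·c/m² = 2 × 6.08 × 0.011 / 0.35² = 0.1338 / 0.1225 ≈ 1.09 mm.

1.09 mm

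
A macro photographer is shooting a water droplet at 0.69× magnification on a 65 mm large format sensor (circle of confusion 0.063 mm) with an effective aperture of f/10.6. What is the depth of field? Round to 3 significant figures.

2.81 mm

At magnification m, DoF ≈ 2·N_eff·c/m² = 2 × 10.6 × 0.063 / 0.69² = 1.336 / 0.4761 ≈ 2.81 mm.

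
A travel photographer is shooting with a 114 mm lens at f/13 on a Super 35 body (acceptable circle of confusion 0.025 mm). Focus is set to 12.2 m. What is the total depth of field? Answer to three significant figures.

Hyperfocal distance H = f²/(N·c) + f = 114²/(13 × 0.025) + 114 = 12996/0.325 + 114 ≈ 40101.7 mm ≈ 40.10 m.
Near limit Dn = s·(H − f)/(H + s − 2f) = 12200 × (40101.7 − 114) / (40101.7 + 12200 − 2 × 114) = 12200 × 39987.7 / 52073.7 ≈ 9368.5 mm.
Far limit Df = s·(H − f)/(H − s) = 12200 × (40101.7 − 114) / (40101.7 − 12200) = 12200 × 39987.7 / 27901.7 ≈ 17484.6 mm.
Depth of field = Df − Dn = 17484.6 − 9368.5 ≈ 8116.1 mm ≈ 8.12 m.

8.12 m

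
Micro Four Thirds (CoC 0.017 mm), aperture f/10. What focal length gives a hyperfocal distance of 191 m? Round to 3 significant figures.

180 mm

From H = f²/(N·c) + f, with f ≪ H: f ≈ √(H·N·c) = √(191000 × 10 × 0.017) = √32470 ≈ 180.2 mm.
The +f correction barely moves this — solving exactly, f² + N·c·f − N·c·H = 0 ⇒ f = (−N·c + √((N·c)² + 4·N·c·H))/2 = (−0.17 + √129880)/2 ≈ 180.11 mm, so f ≈ 180 mm.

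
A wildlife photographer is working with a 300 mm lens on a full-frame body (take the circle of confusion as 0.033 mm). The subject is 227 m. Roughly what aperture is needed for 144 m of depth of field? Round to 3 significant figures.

Write h = H − f = f²/(N·c). The thin-lens limits are Dn = s·h/(h + (s−f)) and Df = s·h/(h − (s−f)), so DoF = Df − Dn = 2·s·(s−f)·h / (h² − (s−f)²).
That is a quadratic in h: DoF·h² − 2·s·(s−f)·h − DoF·(s−f)² = 0 ⇒ h = (s−f)·(s + √(s² + DoF²)) / DoF = 226700 × (227000 + √(227000² + 144000²)) / 144000 = 226700 × (227000 + 268822) / 144000 ≈ 780575 mm.
Then N = f²/(c·h) = 300² / (0.033 × 780575) = 90000 / 25759 ≈ 3.49.

f/3.49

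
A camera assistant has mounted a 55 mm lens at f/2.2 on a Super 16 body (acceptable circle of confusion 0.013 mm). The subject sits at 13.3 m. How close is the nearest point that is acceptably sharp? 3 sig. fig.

11.8 m

Hyperfocal distance H = f²/(N·c) + f = 55²/(2.2 × 0.013) + 55 = 3025/0.0286 + 55 ≈ 105824.2 mm ≈ 105.8 m.
Near limit Dn = s·(H − f)/(H + s − 2f) = 13300 × (105824.2 − 55) / (105824.2 + 13300 − 2 × 55) = 13300 × 105769.2 / 119014.2 ≈ 11820 mm ≈ 11.8 m.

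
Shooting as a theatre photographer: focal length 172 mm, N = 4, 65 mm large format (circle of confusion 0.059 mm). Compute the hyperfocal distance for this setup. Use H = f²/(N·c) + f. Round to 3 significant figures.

126 m

Hyperfocal distance H = f²/(N·c) + f = 172²/(4 × 0.059) + 172 = 29584/0.236 + 172 ≈ 125527.9 mm ≈ 126 m.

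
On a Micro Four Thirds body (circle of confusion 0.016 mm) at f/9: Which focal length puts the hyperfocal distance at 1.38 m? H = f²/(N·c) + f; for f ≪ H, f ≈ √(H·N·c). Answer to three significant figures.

14.0 mm

From H = f²/(N·c) + f, with f ≪ H: f ≈ √(H·N·c) = √(1380 × 9 × 0.016) = √198.72 ≈ 14.10 mm.
Exact: f² + N·c·f − N·c·H = 0 ⇒ f = (−N·c + √((N·c)² + 4·N·c·H))/2 = (−0.144 + √794.90)/2 ≈ 14.025 mm ≈ 14.0 mm.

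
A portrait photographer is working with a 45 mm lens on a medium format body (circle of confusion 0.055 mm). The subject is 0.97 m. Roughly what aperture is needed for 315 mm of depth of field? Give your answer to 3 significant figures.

Write h = H − f = f²/(N·c). The thin-lens limits are Dn = s·h/(h + (s−f)) and Df = s·h/(h − (s−f)), so DoF = Df − Dn = 2·s·(s−f)·h / (h² − (s−f)²).
That is a quadratic in h: DoF·h² − 2·s·(s−f)·h − DoF·(s−f)² = 0 ⇒ h = (s−f)·(s + √(s² + DoF²)) / DoF = 925 × (970 + √(970² + 315²)) / 315 = 925 × (970 + 1019.87) / 315 ≈ 5843.3 mm.
Then N = f²/(c·h) = 45² / (0.055 × 5843.3) = 2025 / 321.38 ≈ 6.30.

f/6.30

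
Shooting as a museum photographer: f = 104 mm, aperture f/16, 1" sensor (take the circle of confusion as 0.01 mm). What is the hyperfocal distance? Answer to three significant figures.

Hyperfocal distance H = f²/(N·c) + f = 104²/(16 × 0.01) + 104 = 10816/0.16 + 104 ≈ 67704.0 mm ≈ 67.7 m.

67.7 m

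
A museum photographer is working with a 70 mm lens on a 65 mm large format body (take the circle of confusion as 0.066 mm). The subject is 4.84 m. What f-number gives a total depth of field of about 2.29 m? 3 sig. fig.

Write h = H − f = f²/(N·c). The thin-lens limits are Dn = s·h/(h + (s−f)) and Df = s·h/(h − (s−f)), so DoF = Df − Dn = 2·s·(s−f)·h / (h² − (s−f)²).
That is a quadratic in h: DoF·h² − 2·s·(s−f)·h − DoF·(s−f)² = 0 ⇒ h = (s−f)·(s + √(s² + DoF²)) / DoF = 4770 × (4840 + √(4840² + 2290²)) / 2290 = 4770 × (4840 + 5354.41) / 2290 ≈ 21235 mm.
Then N = f²/(c·h) = 70² / (0.066 × 21235) = 4900 / 1401.5 ≈ 3.50.

f/3.50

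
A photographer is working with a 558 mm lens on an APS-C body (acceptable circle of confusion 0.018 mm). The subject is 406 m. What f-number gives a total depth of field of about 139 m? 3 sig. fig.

f/7.10

Write h = H − f = f²/(N·c). The thin-lens limits are Dn = s·h/(h + (s−f)) and Df = s·h/(h − (s−f)), so DoF = Df − Dn = 2·s·(s−f)·h / (h² − (s−f)²).
That is a quadratic in h: DoF·h² − 2·s·(s−f)·h − DoF·(s−f)² = 0 ⇒ h = (s−f)·(s + √(s² + DoF²)) / DoF = 405442 × (406000 + √(406000² + 139000²)) / 139000 = 405442 × (406000 + 429135) / 139000 ≈ 2435963 mm.
Then N = f²/(c·h) = 558² / (0.018 × 2435963) = 311364 / 43847 ≈ 7.10.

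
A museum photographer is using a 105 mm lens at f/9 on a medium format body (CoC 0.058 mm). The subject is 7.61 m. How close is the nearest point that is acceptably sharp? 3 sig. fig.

5.61 m

Hyperfocal distance H = f²/(N·c) + f = 105²/(9 × 0.058) + 105 = 11025/0.522 + 105 ≈ 21225.7 mm ≈ 21.23 m.
Near limit Dn = s·(H − f)/(H + s − 2f) = 7610 × (21225.7 − 105) / (21225.7 + 7610 − 2 × 105) = 7610 × 21120.7 / 28625.7 ≈ 5614.8 mm ≈ 5.61 m.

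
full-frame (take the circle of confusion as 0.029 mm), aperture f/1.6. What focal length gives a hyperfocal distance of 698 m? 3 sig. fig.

From H = f²/(N·c) + f, with f ≪ H: f ≈ √(H·N·c) = √(698000 × 1.6 × 0.029) = √32387 ≈ 180.0 mm.
The +f correction barely moves this — solving exactly, f² + N·c·f − N·c·H = 0 ⇒ f = (−N·c + √((N·c)² + 4·N·c·H))/2 = (−0.0464 + √129549)/2 ≈ 179.94 mm, so f ≈ 180 mm.

180 mm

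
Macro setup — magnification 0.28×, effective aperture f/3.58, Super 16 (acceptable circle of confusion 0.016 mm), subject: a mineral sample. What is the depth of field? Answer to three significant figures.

1.46 mm

At magnification m, DoF ≈ 2·N_eff·c/m² = 2 × 3.58 × 0.016 / 0.28² = 0.1146 / 0.0784 ≈ 1.46 mm.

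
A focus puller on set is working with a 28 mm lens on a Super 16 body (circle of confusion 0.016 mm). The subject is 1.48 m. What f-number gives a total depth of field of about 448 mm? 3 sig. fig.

f/5

Write h = H − f = f²/(N·c). The thin-lens limits are Dn = s·h/(h + (s−f)) and Df = s·h/(h − (s−f)), so DoF = Df − Dn = 2·s·(s−f)·h / (h² − (s−f)²).
That is a quadratic in h: DoF·h² − 2·s·(s−f)·h − DoF·(s−f)² = 0 ⇒ h = (s−f)·(s + √(s² + DoF²)) / DoF = 1452 × (1480 + √(1480² + 448²)) / 448 = 1452 × (1480 + 1546.32) / 448 ≈ 9808.5 mm.
Then N = f²/(c·h) = 28² / (0.016 × 9808.5) = 784 / 156.94 ≈ 5.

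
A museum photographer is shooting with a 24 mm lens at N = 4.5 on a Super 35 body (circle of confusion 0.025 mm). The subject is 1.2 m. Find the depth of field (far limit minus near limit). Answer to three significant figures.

Hyperfocal distance H = f²/(N·c) + f = 24²/(4.5 × 0.025) + 24 = 576/0.1125 + 24 ≈ 5144.0 mm ≈ 5.144 m.
Near limit Dn = s·(H − f)/(H + s − 2f) = 1200 × (5144.0 − 24) / (5144.0 + 1200 − 2 × 24) = 1200 × 5120.0 / 6296.0 ≈ 975.86 mm.
Far limit Df = s·(H − f)/(H − s) = 1200 × (5144.0 − 24) / (5144.0 − 1200) = 1200 × 5120.0 / 3944.0 ≈ 1557.81 mm.
Depth of field = Df − Dn = 1557.81 − 975.86 ≈ 581.95 mm ≈ 0.582 m.

0.582 m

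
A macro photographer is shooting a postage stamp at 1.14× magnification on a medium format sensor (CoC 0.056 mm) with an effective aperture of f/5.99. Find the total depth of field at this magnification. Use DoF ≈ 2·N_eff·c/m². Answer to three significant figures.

0.516 mm

At magnification m, DoF ≈ 2·N_eff·c/m² = 2 × 5.99 × 0.056 / 1.14² = 0.6709 / 1.3 ≈ 0.516 mm.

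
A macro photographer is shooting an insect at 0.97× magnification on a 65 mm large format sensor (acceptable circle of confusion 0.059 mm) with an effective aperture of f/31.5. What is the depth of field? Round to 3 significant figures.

At magnification m, DoF ≈ 2·N_eff·c/m² = 2 × 31.5 × 0.059 / 0.97² = 3.717 / 0.9409 ≈ 3.95 mm.

3.95 mm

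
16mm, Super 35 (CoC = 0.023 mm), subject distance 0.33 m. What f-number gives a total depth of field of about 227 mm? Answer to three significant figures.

Write h = H − f = f²/(N·c). The thin-lens limits are Dn = s·h/(h + (s−f)) and Df = s·h/(h − (s−f)), so DoF = Df − Dn = 2·s·(s−f)·h / (h² − (s−f)²).
That is a quadratic in h: DoF·h² − 2·s·(s−f)·h − DoF·(s−f)² = 0 ⇒ h = (s−f)·(s + √(s² + DoF²)) / DoF = 314 × (330 + √(330² + 227²)) / 227 = 314 × (330 + 400.536) / 227 ≈ 1010.5 mm.
Then N = f²/(c·h) = 16² / (0.023 × 1010.5) = 256 / 23.242 ≈ 11.

f/11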